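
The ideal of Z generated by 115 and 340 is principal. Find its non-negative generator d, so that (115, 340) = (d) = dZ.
In the PID Z, (a, b) is generated by gcd(a, b). Compute gcd(340, 115) with the extended Euclidean algorithm, tracking rows (r, s, t) with s·340 + t·115 = r:
  row A: (340, 1, 0)   [1·340 + 0·115 = 340]
  row B: (115, 0, 1)   [0·340 + 1·115 = 115]
  340 = 2·115 + 110   → row C = row A − 2·row B = (110, 1, −2)   [check: 1·340 − 2·115 = 110]
  115 = 1·110 + 5   → row D = row B − 1·row C = (5, −1, 3)   [check: −1·340 + 3·115 = 5]
  110 = 22·5 + 0   → remainder 0, stop. gcd = 5 (last nonzero row D).
So gcd(115, 340) = 5, with Bézout identity −1·340 + 3·115 = 5. Containment (⊇): the Bézout identity exhibits 5 as an element of (115, 340), giving (5) ⊆ (115, 340). Containment (⊆): since 5 | 115 and 5 | 340 (115 = 5·23, 340 = 5·68), every Z-linear combination of 115 and 340 is divisible by 5, so (115, 340) ⊆ (5). Therefore (115, 340) = (5), d = 5.

Final answer: (115, 340) = (5); d = 5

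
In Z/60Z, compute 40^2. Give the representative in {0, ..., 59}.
40

Use repeated squaring. Binary(2) = 10. Walk through the bits of the exponent 2 left-to-right: at each bit after the leading one, square the running value, then multiply by 40 if the bit is 1 (always reducing mod 60):
  bit 1 = 1 (leading): start with 40.
  bit 2 = 0: square 40^2 = 1600 ≡ 40 (mod 60).
Final value: 40^2 ≡ 40 (mod 60).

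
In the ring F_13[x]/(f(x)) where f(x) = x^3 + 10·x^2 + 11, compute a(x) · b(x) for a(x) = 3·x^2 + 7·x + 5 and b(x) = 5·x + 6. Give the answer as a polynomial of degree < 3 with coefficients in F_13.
a · b ≡ 7·x^2 + 2·x + 8 (mod f(x))

Multiply as integer polynomials: a · b = 15·x^3 + 53·x^2 + 67·x + 30. Reducing coefficients mod 13: a · b ≡ 2·x^3 + x^2 + 2·x + 4. Now divide by f(x) = x^3 + 10·x^2 + 11 in F_13[x], eliminating the leading term at each step:
  leading term 2·x^3: subtract (2)·f(x) = 2·x^3 + 7·x^2 + 9, leaving 7·x^2 + 2·x + 8 (coefficients mod 13)
The degree is now < 3, so this is the remainder. Hence a · b ≡ 7·x^2 + 2·x + 8 in F_13[x]/(f).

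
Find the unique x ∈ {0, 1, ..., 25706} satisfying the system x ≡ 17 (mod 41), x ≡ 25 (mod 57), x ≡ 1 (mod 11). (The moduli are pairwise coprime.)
The moduli 41, 57, 11 are pairwise coprime, so by the CRT there is a unique solution mod 41·57·11 = 25707.
Solve by successive substitution. Start with x ≡ 17 (mod 41).
  Combine with x ≡ 25 (mod 57): write x = 17 + 41·t and require 17 + 41·t ≡ 25 (mod 57), i.e. 41·t ≡ 25 − 17 ≡ 8 (mod 57). Since 41^(−1) ≡ 32 (mod 57), t ≡ 32·8 ≡ 28 (mod 57). So x ≡ 17 + 41·28 = 1165 (mod 2337).
  Combine with x ≡ 1 (mod 11): write x = 1165 + 2337·t and require 1165 + 2337·t ≡ 1 (mod 11), i.e. 2337·t ≡ 1 − 1165 ≡ 2 (mod 11). Since 2337^(−1) ≡ 9 (mod 11) (2337 ≡ 5 (mod 11)), t ≡ 9·2 ≡ 7 (mod 11). So x ≡ 1165 + 2337·7 = 17524 (mod 25707).
Unique solution in [0, 25707): x = 17524.

Final answer: x ≡ 17524 (mod 25707); the representative in [0, 25707) is 17524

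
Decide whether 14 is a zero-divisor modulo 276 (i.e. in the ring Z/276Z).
YES

gcd(14, 276) = 2 > 1, so 14 is not a unit in Z/276Z. In Z/nZ every nonzero non-unit is a zero-divisor: explicitly, take b = 276/gcd = 138 ≠ 0 (mod 276); then 14·138 = 1932 = 7·276, i.e. 14·138 ≡ 0 (mod 276). So 14 is a zero-divisor.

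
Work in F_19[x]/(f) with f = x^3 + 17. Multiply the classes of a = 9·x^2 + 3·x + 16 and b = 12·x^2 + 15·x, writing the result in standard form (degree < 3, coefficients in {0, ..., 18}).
a · b ≡ 9·x^2 (mod f(x))

Multiply as integer polynomials: a · b = 108·x^4 + 171·x^3 + 237·x^2 + 240·x. Reducing coefficients mod 19: a · b ≡ 13·x^4 + 9·x^2 + 12·x. Now divide by f(x) = x^3 + 17 in F_19[x], eliminating the leading term at each step:
  leading term 13·x^4: subtract (13·x)·f(x) = 13·x^4 + 12·x, leaving 9·x^2 (coefficients mod 19)
The degree is now < 3, so this is the remainder. Hence a · b ≡ 9·x^2 in F_19[x]/(f).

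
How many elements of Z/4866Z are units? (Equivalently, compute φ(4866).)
An element a ∈ Z/4866Z is a unit iff gcd(a, 4866) = 1, so the number of units is φ(4866). φ is multiplicative, with φ(p^e) = p^e − p^(e−1). Factorise 4866 = 2 · 3 · 811. Then
  φ(4866) = (2 − 1) · (3 − 1) · (811 − 1) = 1 · 2 · 810 = 1620.

Final answer: Z/4866Z has φ(4866) = 1620 units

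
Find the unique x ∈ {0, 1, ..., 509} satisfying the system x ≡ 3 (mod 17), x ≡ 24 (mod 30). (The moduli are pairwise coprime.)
The moduli 17, 30 are pairwise coprime, so by the CRT there is a unique solution mod 17·30 = 510.
Solve by successive substitution. Start with x ≡ 3 (mod 17).
  Combine with x ≡ 24 (mod 30): write x = 3 + 17·t and require 3 + 17·t ≡ 24 (mod 30), i.e. 17·t ≡ 24 − 3 ≡ 21 (mod 30). Since 17^(−1) ≡ 23 (mod 30), t ≡ 23·21 ≡ 3 (mod 30). So x ≡ 3 + 17·3 = 54 (mod 510).
Unique solution in [0, 510): x = 54.

Final answer: x ≡ 54 (mod 510); the representative in [0, 510) is 54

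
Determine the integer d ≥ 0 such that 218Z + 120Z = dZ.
(218, 120) = (2); d = 2

In the PID Z, (a, b) is generated by gcd(a, b). Compute gcd(218, 120) with the extended Euclidean algorithm, tracking rows (r, s, t) with s·218 + t·120 = r:
  row A: (218, 1, 0)   [1·218 + 0·120 = 218]
  row B: (120, 0, 1)   [0·218 + 1·120 = 120]
  218 = 1·120 + 98   → row C = row A − 1·row B = (98, 1, −1)   [check: 1·218 − 1·120 = 98]
  120 = 1·98 + 22   → row D = row B − 1·row C = (22, −1, 2)   [check: −1·218 + 2·120 = 22]
  98 = 4·22 + 10   → row E = row C − 4·row D = (10, 5, −9)   [check: 5·218 − 9·120 = 10]
  22 = 2·10 + 2   → row F = row D − 2·row E = (2, −11, 20)   [check: −11·218 + 20·120 = 2]
  10 = 5·2 + 0   → remainder 0, stop. gcd = 2 (last nonzero row F).
So gcd(218, 120) = 2, with Bézout identity −11·218 + 20·120 = 2. Containment (⊇): the Bézout identity exhibits 2 as an element of (218, 120), giving (2) ⊆ (218, 120). Containment (⊆): since 2 | 218 and 2 | 120 (218 = 2·109, 120 = 2·60), every Z-linear combination of 218 and 120 is divisible by 2, so (218, 120) ⊆ (2). Therefore (218, 120) = (2), d = 2.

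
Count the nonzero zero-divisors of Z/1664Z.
Z/1664Z has 895 nonzero zero-divisors

In Z/1664Z each nonzero element is either a unit (gcd with 1664 is 1) or a zero-divisor (gcd > 1). The number of units is φ(1664): factorise 1664 = 2^7 · 13, so φ(1664) = (2^7 − 2^6) · (13 − 1) = 64 · 12 = 768. The nonzero elements number 1664 − 1 = 1663. Hence the nonzero zero-divisors number 1663 − 768 = 895.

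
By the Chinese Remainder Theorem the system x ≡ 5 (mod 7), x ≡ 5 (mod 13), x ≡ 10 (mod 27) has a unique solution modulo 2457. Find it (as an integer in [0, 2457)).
x ≡ 1279 (mod 2457); the representative in [0, 2457) is 1279

The moduli 7, 13, 27 are pairwise coprime, so by the CRT there is a unique solution mod 7·13·27 = 2457.
Solve by successive substitution. Start with x ≡ 5 (mod 7).
  Combine with x ≡ 5 (mod 13): write x = 5 + 7·t and require 5 + 7·t ≡ 5 (mod 13), i.e. 7·t ≡ 5 − 5 ≡ 0 (mod 13). Since 7^(−1) ≡ 2 (mod 13), t ≡ 2·0 ≡ 0 (mod 13). So x ≡ 5 + 7·0 = 5 (mod 91).
  Combine with x ≡ 10 (mod 27): write x = 5 + 91·t and require 5 + 91·t ≡ 10 (mod 27), i.e. 91·t ≡ 10 − 5 ≡ 5 (mod 27). Since 91^(−1) ≡ 19 (mod 27) (91 ≡ 10 (mod 27)), t ≡ 19·5 ≡ 14 (mod 27). So x ≡ 5 + 91·14 = 1279 (mod 2457).
Unique solution in [0, 2457): x = 1279.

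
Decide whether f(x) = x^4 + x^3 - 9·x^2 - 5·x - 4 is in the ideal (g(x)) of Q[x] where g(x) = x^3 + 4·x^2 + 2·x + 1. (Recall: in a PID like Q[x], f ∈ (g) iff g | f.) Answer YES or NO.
In Q[x] the ideal (g) consists of all multiples of g, so f ∈ (g) iff g | f, i.e. iff the remainder of f on division by g is 0. Divide f by g (g is monic, so eliminate the leading term of the running remainder at each step):
  leading term x^4: subtract (x)·g(x) = x^4 + 4·x^3 + 2·x^2 + x, leaving -3·x^3 - 11·x^2 - 6·x - 4
  leading term -3·x^3: subtract (-3)·g(x) = -3·x^3 - 12·x^2 - 6·x - 3, leaving x^2 - 1
The remainder r(x) = x^2 - 1 ≠ 0 (and deg r < deg g), so g ∤ f, i.e. f ∉ (g).

Final answer: NO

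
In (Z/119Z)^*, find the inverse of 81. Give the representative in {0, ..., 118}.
81^(−1) ≡ 72 (mod 119)

Apply the extended Euclidean algorithm to (119, 81), tracking rows (r, s, t) with s·119 + t·81 = r. Each division r_prev = q·r_cur + r_new produces the new row as (previous row) − q·(current row):
  row A: (119, 1, 0)   [1·119 + 0·81 = 119]
  row B: (81, 0, 1)   [0·119 + 1·81 = 81]
  119 = 1·81 + 38   → row C = row A − 1·row B = (38, 1, −1)   [check: 1·119 − 1·81 = 38]
  81 = 2·38 + 5   → row D = row B − 2·row C = (5, −2, 3)   [check: −2·119 + 3·81 = 5]
  38 = 7·5 + 3   → row E = row C − 7·row D = (3, 15, −22)   [check: 15·119 − 22·81 = 3]
  5 = 1·3 + 2   → row F = row D − 1·row E = (2, −17, 25)   [check: −17·119 + 25·81 = 2]
  3 = 1·2 + 1   → row G = row E − 1·row F = (1, 32, −47)   [check: 32·119 − 47·81 = 1]
  2 = 2·1 + 0   → remainder 0, stop. gcd = 1 (last nonzero row G).
The gcd is 1, so 81 is invertible mod 119. The last nonzero row gives 32·119 − 47·81 = 1, so t = −47. So 81^(−1) ≡ −47 ≡ 72 (mod 119). Verify: 81 · 72 = 5832 ≡ 1 (mod 119). ✓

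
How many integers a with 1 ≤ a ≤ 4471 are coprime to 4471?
The number of a ∈ {1, ..., 4471} with gcd(a, 4471) = 1 is by definition Euler's totient φ(4471). φ is multiplicative, with φ(p^e) = p^e − p^(e−1). Factorise 4471 = 17 · 263. Then
  φ(4471) = (17 − 1) · (263 − 1) = 16 · 262 = 4192.
So there are 4192 such integers.

Final answer: 4192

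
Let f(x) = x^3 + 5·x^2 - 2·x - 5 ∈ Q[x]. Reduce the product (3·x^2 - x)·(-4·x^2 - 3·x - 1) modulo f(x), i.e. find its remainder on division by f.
a · b ≡ -299·x^2 + 51·x + 275 (mod f(x))

First multiply in Q[x] without reducing: a · b = -12·x^4 - 5·x^3 + x. Now divide by f(x) = x^3 + 5·x^2 - 2·x - 5, eliminating the leading term at each step:
  leading term -12·x^4: subtract (-12·x)·f(x) = -12·x^4 - 60·x^3 + 24·x^2 + 60·x, leaving 55·x^3 - 24·x^2 - 59·x
  leading term 55·x^3: subtract (55)·f(x) = 55·x^3 + 275·x^2 - 110·x - 275, leaving -299·x^2 + 51·x + 275
The degree is now < 3, so this is the remainder. Hence a · b ≡ -299·x^2 + 51·x + 275 in Q[x]/(f).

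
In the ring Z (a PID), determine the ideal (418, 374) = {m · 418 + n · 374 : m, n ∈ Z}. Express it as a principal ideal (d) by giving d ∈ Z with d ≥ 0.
In the PID Z, (a, b) is generated by gcd(a, b). Compute gcd(418, 374) with the extended Euclidean algorithm, tracking rows (r, s, t) with s·418 + t·374 = r:
  row A: (418, 1, 0)   [1·418 + 0·374 = 418]
  row B: (374, 0, 1)   [0·418 + 1·374 = 374]
  418 = 1·374 + 44   → row C = row A − 1·row B = (44, 1, −1)   [check: 1·418 − 1·374 = 44]
  374 = 8·44 + 22   → row D = row B − 8·row C = (22, −8, 9)   [check: −8·418 + 9·374 = 22]
  44 = 2·22 + 0   → remainder 0, stop. gcd = 22 (last nonzero row D).
So gcd(418, 374) = 22, with Bézout identity −8·418 + 9·374 = 22. Containment (⊇): the Bézout identity exhibits 22 as an element of (418, 374), giving (22) ⊆ (418, 374). Containment (⊆): since 22 | 418 and 22 | 374 (418 = 22·19, 374 = 22·17), every Z-linear combination of 418 and 374 is divisible by 22, so (418, 374) ⊆ (22). Therefore (418, 374) = (22), d = 22.

Final answer: (418, 374) = (22); d = 22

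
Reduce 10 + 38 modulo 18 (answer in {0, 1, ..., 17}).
12

Reduce the summands first: 38 ≡ 2 (mod 18), so 10 + 38 ≡ 10 + 2 (mod 18). 10 + 2 = 12; 12 = 0·18 + 12, so (10 + 38) mod 18 = 12.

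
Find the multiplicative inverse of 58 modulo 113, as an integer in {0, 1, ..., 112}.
Apply the extended Euclidean algorithm to (113, 58), tracking rows (r, s, t) with s·113 + t·58 = r. Each division r_prev = q·r_cur + r_new produces the new row as (previous row) − q·(current row):
  row A: (113, 1, 0)   [1·113 + 0·58 = 113]
  row B: (58, 0, 1)   [0·113 + 1·58 = 58]
  113 = 1·58 + 55   → row C = row A − 1·row B = (55, 1, −1)   [check: 1·113 − 1·58 = 55]
  58 = 1·55 + 3   → row D = row B − 1·row C = (3, −1, 2)   [check: −1·113 + 2·58 = 3]
  55 = 18·3 + 1   → row E = row C − 18·row D = (1, 19, −37)   [check: 19·113 − 37·58 = 1]
  3 = 3·1 + 0   → remainder 0, stop. gcd = 1 (last nonzero row E).
The gcd is 1, so 58 is invertible mod 113. The last nonzero row gives 19·113 − 37·58 = 1, so t = −37. So 58^(−1) ≡ −37 ≡ 76 (mod 113). Verify: 58 · 76 = 4408 ≡ 1 (mod 113). ✓

Final answer: 58^(−1) ≡ 76 (mod 113)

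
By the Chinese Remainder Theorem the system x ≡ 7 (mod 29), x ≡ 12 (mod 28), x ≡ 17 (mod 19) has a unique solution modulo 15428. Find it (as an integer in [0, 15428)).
The moduli 29, 28, 19 are pairwise coprime, so by the CRT there is a unique solution mod 29·28·19 = 15428.
Solve by successive substitution. Start with x ≡ 7 (mod 29).
  Combine with x ≡ 12 (mod 28): write x = 7 + 29·t and require 7 + 29·t ≡ 12 (mod 28), i.e. 29·t ≡ 12 − 7 ≡ 5 (mod 28). Since 29^(−1) ≡ 1 (mod 28) (29 ≡ 1 (mod 28)), t ≡ 1·5 ≡ 5 (mod 28). So x ≡ 7 + 29·5 = 152 (mod 812).
  Combine with x ≡ 17 (mod 19): write x = 152 + 812·t and require 152 + 812·t ≡ 17 (mod 19), i.e. 812·t ≡ 17 − 152 ≡ 17 (mod 19). Since 812^(−1) ≡ 15 (mod 19) (812 ≡ 14 (mod 19)), t ≡ 15·17 ≡ 8 (mod 19). So x ≡ 152 + 812·8 = 6648 (mod 15428).
Unique solution in [0, 15428): x = 6648.

Final answer: x ≡ 6648 (mod 15428); the representative in [0, 15428) is 6648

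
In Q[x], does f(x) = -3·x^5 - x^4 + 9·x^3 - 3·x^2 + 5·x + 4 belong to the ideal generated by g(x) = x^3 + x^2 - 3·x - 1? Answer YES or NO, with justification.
NO

In Q[x] the ideal (g) consists of all multiples of g, so f ∈ (g) iff g | f, i.e. iff the remainder of f on division by g is 0. Divide f by g (g is monic, so eliminate the leading term of the running remainder at each step):
  leading term -3·x^5: subtract (-3·x^2)·g(x) = -3·x^5 - 3·x^4 + 9·x^3 + 3·x^2, leaving 2·x^4 - 6·x^2 + 5·x + 4
  leading term 2·x^4: subtract (2·x)·g(x) = 2·x^4 + 2·x^3 - 6·x^2 - 2·x, leaving -2·x^3 + 7·x + 4
  leading term -2·x^3: subtract (-2)·g(x) = -2·x^3 - 2·x^2 + 6·x + 2, leaving 2·x^2 + x + 2
The remainder r(x) = 2·x^2 + x + 2 ≠ 0 (and deg r < deg g), so g ∤ f, i.e. f ∉ (g).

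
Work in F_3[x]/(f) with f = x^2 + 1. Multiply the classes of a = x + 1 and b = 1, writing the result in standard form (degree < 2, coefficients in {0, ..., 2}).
Multiply as integer polynomials: a · b = x + 1. Reducing coefficients mod 3: a · b ≡ x + 1. This already has degree < 2, so no reduction by f is needed. Hence a · b ≡ x + 1 in F_3[x]/(f).

Final answer: a · b ≡ x + 1 (mod f(x))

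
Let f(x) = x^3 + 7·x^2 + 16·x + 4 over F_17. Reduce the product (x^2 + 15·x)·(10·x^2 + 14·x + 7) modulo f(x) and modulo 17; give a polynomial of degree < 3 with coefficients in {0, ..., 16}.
Multiply as integer polynomials: a · b = 10·x^4 + 164·x^3 + 217·x^2 + 105·x. Reducing coefficients mod 17: a · b ≡ 10·x^4 + 11·x^3 + 13·x^2 + 3·x. Now divide by f(x) = x^3 + 7·x^2 + 16·x + 4 in F_17[x], eliminating the leading term at each step:
  leading term 10·x^4: subtract (10·x)·f(x) = 10·x^4 + 2·x^3 + 7·x^2 + 6·x, leaving 9·x^3 + 6·x^2 + 14·x (coefficients mod 17)
  leading term 9·x^3: subtract (9)·f(x) = 9·x^3 + 12·x^2 + 8·x + 2, leaving 11·x^2 + 6·x + 15 (coefficients mod 17)
The degree is now < 3, so this is the remainder. Hence a · b ≡ 11·x^2 + 6·x + 15 in F_17[x]/(f).

Final answer: a · b ≡ 11·x^2 + 6·x + 15 (mod f(x))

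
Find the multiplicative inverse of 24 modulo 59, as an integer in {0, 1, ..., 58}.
24^(−1) ≡ 32 (mod 59)

Apply the extended Euclidean algorithm to (59, 24), tracking rows (r, s, t) with s·59 + t·24 = r. Each division r_prev = q·r_cur + r_new produces the new row as (previous row) − q·(current row):
  row A: (59, 1, 0)   [1·59 + 0·24 = 59]
  row B: (24, 0, 1)   [0·59 + 1·24 = 24]
  59 = 2·24 + 11   → row C = row A − 2·row B = (11, 1, −2)   [check: 1·59 − 2·24 = 11]
  24 = 2·11 + 2   → row D = row B − 2·row C = (2, −2, 5)   [check: −2·59 + 5·24 = 2]
  11 = 5·2 + 1   → row E = row C − 5·row D = (1, 11, −27)   [check: 11·59 − 27·24 = 1]
  2 = 2·1 + 0   → remainder 0, stop. gcd = 1 (last nonzero row E).
The gcd is 1, so 24 is invertible mod 59. The last nonzero row gives 11·59 − 27·24 = 1, so t = −27. So 24^(−1) ≡ −27 ≡ 32 (mod 59). Verify: 24 · 32 = 768 ≡ 1 (mod 59). ✓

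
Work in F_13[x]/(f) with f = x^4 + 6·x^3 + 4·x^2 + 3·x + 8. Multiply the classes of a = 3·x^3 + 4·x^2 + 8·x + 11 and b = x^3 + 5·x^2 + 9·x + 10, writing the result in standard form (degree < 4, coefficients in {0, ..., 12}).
Multiply as integer polynomials: a · b = 3·x^6 + 19·x^5 + 55·x^4 + 117·x^3 + 167·x^2 + 179·x + 110. Reducing coefficients mod 13: a · b ≡ 3·x^6 + 6·x^5 + 3·x^4 + 11·x^2 + 10·x + 6. Now divide by f(x) = x^4 + 6·x^3 + 4·x^2 + 3·x + 8 in F_13[x], eliminating the leading term at each step:
  leading term 3·x^6: subtract (3·x^2)·f(x) = 3·x^6 + 5·x^5 + 12·x^4 + 9·x^3 + 11·x^2, leaving x^5 + 4·x^4 + 4·x^3 + 10·x + 6 (coefficients mod 13)
  leading term x^5: subtract (x)·f(x) = x^5 + 6·x^4 + 4·x^3 + 3·x^2 + 8·x, leaving 11·x^4 + 10·x^2 + 2·x + 6 (coefficients mod 13)
  leading term 11·x^4: subtract (11)·f(x) = 11·x^4 + x^3 + 5·x^2 + 7·x + 10, leaving 12·x^3 + 5·x^2 + 8·x + 9 (coefficients mod 13)
The degree is now < 4, so this is the remainder. Hence a · b ≡ 12·x^3 + 5·x^2 + 8·x + 9 in F_13[x]/(f).

Final answer: a · b ≡ 12·x^3 + 5·x^2 + 8·x + 9 (mod f(x))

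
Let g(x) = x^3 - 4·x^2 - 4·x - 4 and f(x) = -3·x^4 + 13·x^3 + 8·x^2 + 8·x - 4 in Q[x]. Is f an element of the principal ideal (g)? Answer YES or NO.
YES

In Q[x] the ideal (g) consists of all multiples of g, so f ∈ (g) iff g | f, i.e. iff the remainder of f on division by g is 0. Divide f by g (g is monic, so eliminate the leading term of the running remainder at each step):
  leading term -3·x^4: subtract (-3·x)·g(x) = -3·x^4 + 12·x^3 + 12·x^2 + 12·x, leaving x^3 - 4·x^2 - 4·x - 4
  leading term x^3: subtract (1)·g(x) = x^3 - 4·x^2 - 4·x - 4, leaving 0
The remainder is 0, so f(x) = g(x) · h(x) with h(x) = 1 - 3·x. Hence g | f, i.e. f ∈ (g).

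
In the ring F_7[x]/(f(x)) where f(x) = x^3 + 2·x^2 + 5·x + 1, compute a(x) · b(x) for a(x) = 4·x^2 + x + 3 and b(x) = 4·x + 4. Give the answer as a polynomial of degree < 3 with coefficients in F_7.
a · b ≡ 2·x^2 + 6·x + 3 (mod f(x))

Multiply as integer polynomials: a · b = 16·x^3 + 20·x^2 + 16·x + 12. Reducing coefficients mod 7: a · b ≡ 2·x^3 + 6·x^2 + 2·x + 5. Now divide by f(x) = x^3 + 2·x^2 + 5·x + 1 in F_7[x], eliminating the leading term at each step:
  leading term 2·x^3: subtract (2)·f(x) = 2·x^3 + 4·x^2 + 3·x + 2, leaving 2·x^2 + 6·x + 3 (coefficients mod 7)
The degree is now < 3, so this is the remainder. Hence a · b ≡ 2·x^2 + 6·x + 3 in F_7[x]/(f).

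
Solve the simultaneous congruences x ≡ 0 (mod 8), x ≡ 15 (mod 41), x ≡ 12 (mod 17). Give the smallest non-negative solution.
x ≡ 4976 (mod 5576); the representative in [0, 5576) is 4976

The moduli 8, 41, 17 are pairwise coprime, so by the CRT there is a unique solution mod 8·41·17 = 5576.
Solve by successive substitution. Start with x ≡ 0 (mod 8).
  Combine with x ≡ 15 (mod 41): write x = 8·t and require 8·t ≡ 15 (mod 41). Since 8^(−1) ≡ 36 (mod 41), t ≡ 36·15 ≡ 7 (mod 41). So x ≡ 8·7 = 56 (mod 328).
  Combine with x ≡ 12 (mod 17): write x = 56 + 328·t and require 56 + 328·t ≡ 12 (mod 17), i.e. 328·t ≡ 12 − 56 ≡ 7 (mod 17). Since 328^(−1) ≡ 7 (mod 17) (328 ≡ 5 (mod 17)), t ≡ 7·7 ≡ 15 (mod 17). So x ≡ 56 + 328·15 = 4976 (mod 5576).
Unique solution in [0, 5576): x = 4976.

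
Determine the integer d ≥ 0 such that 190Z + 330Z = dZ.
In the PID Z, (a, b) is generated by gcd(a, b). Compute gcd(330, 190) with the extended Euclidean algorithm, tracking rows (r, s, t) with s·330 + t·190 = r:
  row A: (330, 1, 0)   [1·330 + 0·190 = 330]
  row B: (190, 0, 1)   [0·330 + 1·190 = 190]
  330 = 1·190 + 140   → row C = row A − 1·row B = (140, 1, −1)   [check: 1·330 − 1·190 = 140]
  190 = 1·140 + 50   → row D = row B − 1·row C = (50, −1, 2)   [check: −1·330 + 2·190 = 50]
  140 = 2·50 + 40   → row E = row C − 2·row D = (40, 3, −5)   [check: 3·330 − 5·190 = 40]
  50 = 1·40 + 10   → row F = row D − 1·row E = (10, −4, 7)   [check: −4·330 + 7·190 = 10]
  40 = 4·10 + 0   → remainder 0, stop. gcd = 10 (last nonzero row F).
So gcd(190, 330) = 10, with Bézout identity −4·330 + 7·190 = 10. Containment (⊇): the Bézout identity exhibits 10 as an element of (190, 330), giving (10) ⊆ (190, 330). Containment (⊆): since 10 | 190 and 10 | 330 (190 = 10·19, 330 = 10·33), every Z-linear combination of 190 and 330 is divisible by 10, so (190, 330) ⊆ (10). Therefore (190, 330) = (10), d = 10.

Final answer: (190, 330) = (10); d = 10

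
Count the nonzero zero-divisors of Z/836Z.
In Z/836Z each nonzero element is either a unit (gcd with 836 is 1) or a zero-divisor (gcd > 1). The number of units is φ(836): factorise 836 = 2^2 · 11 · 19, so φ(836) = (2^2 − 2^1) · (11 − 1) · (19 − 1) = 2 · 10 · 18 = 360. The nonzero elements number 836 − 1 = 835. Hence the nonzero zero-divisors number 835 − 360 = 475.

Final answer: Z/836Z has 475 nonzero zero-divisors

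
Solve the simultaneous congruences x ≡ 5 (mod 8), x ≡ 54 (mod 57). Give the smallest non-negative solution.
The moduli 8, 57 are pairwise coprime, so by the CRT there is a unique solution mod 8·57 = 456.
Solve by successive substitution. Start with x ≡ 5 (mod 8).
  Combine with x ≡ 54 (mod 57): write x = 5 + 8·t and require 5 + 8·t ≡ 54 (mod 57), i.e. 8·t ≡ 54 − 5 ≡ 49 (mod 57). Since 8^(−1) ≡ 50 (mod 57), t ≡ 50·49 ≡ 56 (mod 57). So x ≡ 5 + 8·56 = 453 (mod 456).
Unique solution in [0, 456): x = 453.

Final answer: x ≡ 453 (mod 456); the representative in [0, 456) is 453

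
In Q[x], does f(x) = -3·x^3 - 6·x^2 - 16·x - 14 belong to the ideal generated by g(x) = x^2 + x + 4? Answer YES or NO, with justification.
In Q[x] the ideal (g) consists of all multiples of g, so f ∈ (g) iff g | f, i.e. iff the remainder of f on division by g is 0. Divide f by g (g is monic, so eliminate the leading term of the running remainder at each step):
  leading term -3·x^3: subtract (-3·x)·g(x) = -3·x^3 - 3·x^2 - 12·x, leaving -3·x^2 - 4·x - 14
  leading term -3·x^2: subtract (-3)·g(x) = -3·x^2 - 3·x - 12, leaving -x - 2
The remainder r(x) = -x - 2 ≠ 0 (and deg r < deg g), so g ∤ f, i.e. f ∉ (g).

Final answer: NO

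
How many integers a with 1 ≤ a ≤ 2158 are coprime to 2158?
The number of a ∈ {1, ..., 2158} with gcd(a, 2158) = 1 is by definition Euler's totient φ(2158). φ is multiplicative, with φ(p^e) = p^e − p^(e−1). Factorise 2158 = 2 · 13 · 83. Then
  φ(2158) = (2 − 1) · (13 − 1) · (83 − 1) = 1 · 12 · 82 = 984.
So there are 984 such integers.

Final answer: 984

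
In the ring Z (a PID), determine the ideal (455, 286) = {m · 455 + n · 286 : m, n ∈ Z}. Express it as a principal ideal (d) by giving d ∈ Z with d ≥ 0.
In the PID Z, (a, b) is generated by gcd(a, b). Compute gcd(455, 286) with the extended Euclidean algorithm, tracking rows (r, s, t) with s·455 + t·286 = r:
  row A: (455, 1, 0)   [1·455 + 0·286 = 455]
  row B: (286, 0, 1)   [0·455 + 1·286 = 286]
  455 = 1·286 + 169   → row C = row A − 1·row B = (169, 1, −1)   [check: 1·455 − 1·286 = 169]
  286 = 1·169 + 117   → row D = row B − 1·row C = (117, −1, 2)   [check: −1·455 + 2·286 = 117]
  169 = 1·117 + 52   → row E = row C − 1·row D = (52, 2, −3)   [check: 2·455 − 3·286 = 52]
  117 = 2·52 + 13   → row F = row D − 2·row E = (13, −5, 8)   [check: −5·455 + 8·286 = 13]
  52 = 4·13 + 0   → remainder 0, stop. gcd = 13 (last nonzero row F).
So gcd(455, 286) = 13, with Bézout identity −5·455 + 8·286 = 13. Containment (⊇): the Bézout identity exhibits 13 as an element of (455, 286), giving (13) ⊆ (455, 286). Containment (⊆): since 13 | 455 and 13 | 286 (455 = 13·35, 286 = 13·22), every Z-linear combination of 455 and 286 is divisible by 13, so (455, 286) ⊆ (13). Therefore (455, 286) = (13), d = 13.

Final answer: (455, 286) = (13); d = 13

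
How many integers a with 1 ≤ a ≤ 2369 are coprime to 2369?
The number of a ∈ {1, ..., 2369} with gcd(a, 2369) = 1 is by definition Euler's totient φ(2369). φ is multiplicative, with φ(p^e) = p^e − p^(e−1). Factorise 2369 = 23 · 103. Then
  φ(2369) = (23 − 1) · (103 − 1) = 22 · 102 = 2244.
So there are 2244 such integers.

Final answer: 2244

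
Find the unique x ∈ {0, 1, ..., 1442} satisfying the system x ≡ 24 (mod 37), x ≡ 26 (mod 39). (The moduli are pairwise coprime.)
The moduli 37, 39 are pairwise coprime, so by the CRT there is a unique solution mod 37·39 = 1443.
Solve by successive substitution. Start with x ≡ 24 (mod 37).
  Combine with x ≡ 26 (mod 39): write x = 24 + 37·t and require 24 + 37·t ≡ 26 (mod 39), i.e. 37·t ≡ 26 − 24 ≡ 2 (mod 39). Since 37^(−1) ≡ 19 (mod 39), t ≡ 19·2 ≡ 38 (mod 39). So x ≡ 24 + 37·38 = 1430 (mod 1443).
Unique solution in [0, 1443): x = 1430.

Final answer: x ≡ 1430 (mod 1443); the representative in [0, 1443) is 1430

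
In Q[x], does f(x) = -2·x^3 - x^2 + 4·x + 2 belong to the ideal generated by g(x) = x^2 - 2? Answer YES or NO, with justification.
In Q[x] the ideal (g) consists of all multiples of g, so f ∈ (g) iff g | f, i.e. iff the remainder of f on division by g is 0. Divide f by g (g is monic, so eliminate the leading term of the running remainder at each step):
  leading term -2·x^3: subtract (-2·x)·g(x) = -2·x^3 + 4·x, leaving 2 - x^2
  leading term -x^2: subtract (-1)·g(x) = 2 - x^2, leaving 0
The remainder is 0, so f(x) = g(x) · h(x) with h(x) = -2·x - 1. Hence g | f, i.e. f ∈ (g).

Final answer: YES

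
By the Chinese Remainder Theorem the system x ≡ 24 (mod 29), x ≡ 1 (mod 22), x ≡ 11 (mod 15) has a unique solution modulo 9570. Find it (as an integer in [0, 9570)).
x ≡ 6491 (mod 9570); the representative in [0, 9570) is 6491

The moduli 29, 22, 15 are pairwise coprime, so by the CRT there is a unique solution mod 29·22·15 = 9570.
Solve by successive substitution. Start with x ≡ 24 (mod 29).
  Combine with x ≡ 1 (mod 22): write x = 24 + 29·t and require 24 + 29·t ≡ 1 (mod 22), i.e. 29·t ≡ 1 − 24 ≡ 21 (mod 22). Since 29^(−1) ≡ 19 (mod 22) (29 ≡ 7 (mod 22)), t ≡ 19·21 ≡ 3 (mod 22). So x ≡ 24 + 29·3 = 111 (mod 638).
  Combine with x ≡ 11 (mod 15): write x = 111 + 638·t and require 111 + 638·t ≡ 11 (mod 15), i.e. 638·t ≡ 11 − 111 ≡ 5 (mod 15). Since 638^(−1) ≡ 2 (mod 15) (638 ≡ 8 (mod 15)), t ≡ 2·5 ≡ 10 (mod 15). So x ≡ 111 + 638·10 = 6491 (mod 9570).
Unique solution in [0, 9570): x = 6491.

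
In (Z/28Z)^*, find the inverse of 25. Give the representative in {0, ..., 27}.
25^(−1) ≡ 9 (mod 28)

Apply the extended Euclidean algorithm to (28, 25), tracking rows (r, s, t) with s·28 + t·25 = r. Each division r_prev = q·r_cur + r_new produces the new row as (previous row) − q·(current row):
  row A: (28, 1, 0)   [1·28 + 0·25 = 28]
  row B: (25, 0, 1)   [0·28 + 1·25 = 25]
  28 = 1·25 + 3   → row C = row A − 1·row B = (3, 1, −1)   [check: 1·28 − 1·25 = 3]
  25 = 8·3 + 1   → row D = row B − 8·row C = (1, −8, 9)   [check: −8·28 + 9·25 = 1]
  3 = 3·1 + 0   → remainder 0, stop. gcd = 1 (last nonzero row D).
The gcd is 1, so 25 is invertible mod 28. The last nonzero row gives −8·28 + 9·25 = 1, so t = 9. So 25^(−1) ≡ 9 (mod 28). Verify: 25 · 9 = 225 ≡ 1 (mod 28). ✓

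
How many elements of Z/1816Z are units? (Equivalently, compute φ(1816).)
Z/1816Z has φ(1816) = 904 units

An element a ∈ Z/1816Z is a unit iff gcd(a, 1816) = 1, so the number of units is φ(1816). φ is multiplicative, with φ(p^e) = p^e − p^(e−1). Factorise 1816 = 2^3 · 227. Then
  φ(1816) = (2^3 − 2^2) · (227 − 1) = 4 · 226 = 904.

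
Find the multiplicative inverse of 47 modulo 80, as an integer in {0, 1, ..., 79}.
Apply the extended Euclidean algorithm to (80, 47), tracking rows (r, s, t) with s·80 + t·47 = r. Each division r_prev = q·r_cur + r_new produces the new row as (previous row) − q·(current row):
  row A: (80, 1, 0)   [1·80 + 0·47 = 80]
  row B: (47, 0, 1)   [0·80 + 1·47 = 47]
  80 = 1·47 + 33   → row C = row A − 1·row B = (33, 1, −1)   [check: 1·80 − 1·47 = 33]
  47 = 1·33 + 14   → row D = row B − 1·row C = (14, −1, 2)   [check: −1·80 + 2·47 = 14]
  33 = 2·14 + 5   → row E = row C − 2·row D = (5, 3, −5)   [check: 3·80 − 5·47 = 5]
  14 = 2·5 + 4   → row F = row D − 2·row E = (4, −7, 12)   [check: −7·80 + 12·47 = 4]
  5 = 1·4 + 1   → row G = row E − 1·row F = (1, 10, −17)   [check: 10·80 − 17·47 = 1]
  4 = 4·1 + 0   → remainder 0, stop. gcd = 1 (last nonzero row G).
The gcd is 1, so 47 is invertible mod 80. The last nonzero row gives 10·80 − 17·47 = 1, so t = −17. So 47^(−1) ≡ −17 ≡ 63 (mod 80). Verify: 47 · 63 = 2961 ≡ 1 (mod 80). ✓

Final answer: 47^(−1) ≡ 63 (mod 80)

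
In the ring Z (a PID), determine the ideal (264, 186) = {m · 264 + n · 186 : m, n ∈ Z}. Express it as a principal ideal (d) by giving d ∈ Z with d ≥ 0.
In the PID Z, (a, b) is generated by gcd(a, b). Compute gcd(264, 186) with the extended Euclidean algorithm, tracking rows (r, s, t) with s·264 + t·186 = r:
  row A: (264, 1, 0)   [1·264 + 0·186 = 264]
  row B: (186, 0, 1)   [0·264 + 1·186 = 186]
  264 = 1·186 + 78   → row C = row A − 1·row B = (78, 1, −1)   [check: 1·264 − 1·186 = 78]
  186 = 2·78 + 30   → row D = row B − 2·row C = (30, −2, 3)   [check: −2·264 + 3·186 = 30]
  78 = 2·30 + 18   → row E = row C − 2·row D = (18, 5, −7)   [check: 5·264 − 7·186 = 18]
  30 = 1·18 + 12   → row F = row D − 1·row E = (12, −7, 10)   [check: −7·264 + 10·186 = 12]
  18 = 1·12 + 6   → row G = row E − 1·row F = (6, 12, −17)   [check: 12·264 − 17·186 = 6]
  12 = 2·6 + 0   → remainder 0, stop. gcd = 6 (last nonzero row G).
So gcd(264, 186) = 6, with Bézout identity 12·264 − 17·186 = 6. Containment (⊇): the Bézout identity exhibits 6 as an element of (264, 186), giving (6) ⊆ (264, 186). Containment (⊆): since 6 | 264 and 6 | 186 (264 = 6·44, 186 = 6·31), every Z-linear combination of 264 and 186 is divisible by 6, so (264, 186) ⊆ (6). Therefore (264, 186) = (6), d = 6.

Final answer: (264, 186) = (6); d = 6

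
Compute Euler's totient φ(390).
φ(390) = 96

φ is multiplicative, with φ(p^e) = p^e − p^(e−1). Factorise 390 = 2 · 3 · 5 · 13. Then
  φ(390) = (2 − 1) · (3 − 1) · (5 − 1) · (13 − 1) = 1 · 2 · 4 · 12 = 96.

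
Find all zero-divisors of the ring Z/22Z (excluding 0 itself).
An element a ∈ Z/22Z (with a ≠ 0) is a zero-divisor iff gcd(a, 22) > 1 (because a is a unit precisely when gcd(a, n) = 1, and in Z/nZ every nonzero, non-unit element is a zero-divisor). Scan a = 1, ..., 21 and keep those with gcd(a, 22) > 1:
  gcd(2, 22) = 2, gcd(4, 22) = 2, gcd(6, 22) = 2, gcd(8, 22) = 2, gcd(10, 22) = 2, gcd(11, 22) = 11, gcd(12, 22) = 2, gcd(14, 22) = 2, gcd(16, 22) = 2, gcd(18, 22) = 2, gcd(20, 22) = 2.
All other a ∈ {1, ..., 21} have gcd(a, 22) = 1 and are units. So the nonzero zero-divisors are exactly the 11 values of a appearing in this scan.

Final answer: nonzero zero-divisors of Z/22Z = {2, 4, 6, 8, 10, 11, 12, 14, 16, 18, 20}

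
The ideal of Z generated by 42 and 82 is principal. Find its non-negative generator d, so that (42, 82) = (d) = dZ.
(42, 82) = (2); d = 2

In the PID Z, (a, b) is generated by gcd(a, b). Compute gcd(82, 42) with the extended Euclidean algorithm, tracking rows (r, s, t) with s·82 + t·42 = r:
  row A: (82, 1, 0)   [1·82 + 0·42 = 82]
  row B: (42, 0, 1)   [0·82 + 1·42 = 42]
  82 = 1·42 + 40   → row C = row A − 1·row B = (40, 1, −1)   [check: 1·82 − 1·42 = 40]
  42 = 1·40 + 2   → row D = row B − 1·row C = (2, −1, 2)   [check: −1·82 + 2·42 = 2]
  40 = 20·2 + 0   → remainder 0, stop. gcd = 2 (last nonzero row D).
So gcd(42, 82) = 2, with Bézout identity −1·82 + 2·42 = 2. Containment (⊇): the Bézout identity exhibits 2 as an element of (42, 82), giving (2) ⊆ (42, 82). Containment (⊆): since 2 | 42 and 2 | 82 (42 = 2·21, 82 = 2·41), every Z-linear combination of 42 and 82 is divisible by 2, so (42, 82) ⊆ (2). Therefore (42, 82) = (2), d = 2.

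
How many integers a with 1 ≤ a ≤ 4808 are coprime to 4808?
2400

The number of a ∈ {1, ..., 4808} with gcd(a, 4808) = 1 is by definition Euler's totient φ(4808). φ is multiplicative, with φ(p^e) = p^e − p^(e−1). Factorise 4808 = 2^3 · 601. Then
  φ(4808) = (2^3 − 2^2) · (601 − 1) = 4 · 600 = 2400.
So there are 2400 such integers.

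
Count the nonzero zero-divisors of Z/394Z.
In Z/394Z each nonzero element is either a unit (gcd with 394 is 1) or a zero-divisor (gcd > 1). The number of units is φ(394): factorise 394 = 2 · 197, so φ(394) = (2 − 1) · (197 − 1) = 1 · 196 = 196. The nonzero elements number 394 − 1 = 393. Hence the nonzero zero-divisors number 393 − 196 = 197.

Final answer: Z/394Z has 197 nonzero zero-divisors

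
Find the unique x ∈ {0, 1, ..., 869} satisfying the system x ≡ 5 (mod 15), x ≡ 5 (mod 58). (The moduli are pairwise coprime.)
The moduli 15, 58 are pairwise coprime, so by the CRT there is a unique solution mod 15·58 = 870.
Solve by successive substitution. Start with x ≡ 5 (mod 15).
  Combine with x ≡ 5 (mod 58): write x = 5 + 15·t and require 5 + 15·t ≡ 5 (mod 58), i.e. 15·t ≡ 5 − 5 ≡ 0 (mod 58). Since 15^(−1) ≡ 31 (mod 58), t ≡ 31·0 ≡ 0 (mod 58). So x ≡ 5 + 15·0 = 5 (mod 870).
Unique solution in [0, 870): x = 5.

Final answer: x ≡ 5 (mod 870); the representative in [0, 870) is 5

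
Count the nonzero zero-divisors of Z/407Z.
In Z/407Z each nonzero element is either a unit (gcd with 407 is 1) or a zero-divisor (gcd > 1). The number of units is φ(407): factorise 407 = 11 · 37, so φ(407) = (11 − 1) · (37 − 1) = 10 · 36 = 360. The nonzero elements number 407 − 1 = 406. Hence the nonzero zero-divisors number 406 − 360 = 46.

Final answer: Z/407Z has 46 nonzero zero-divisors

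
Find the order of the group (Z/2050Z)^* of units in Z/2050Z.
|(Z/2050Z)^*| = 800

(Z/2050Z)^* consists of the classes a with gcd(a, 2050) = 1, so its order is φ(2050). φ is multiplicative, with φ(p^e) = p^e − p^(e−1). Factorise 2050 = 2 · 5^2 · 41. Then
  φ(2050) = (2 − 1) · (5^2 − 5^1) · (41 − 1) = 1 · 20 · 40 = 800.
Thus |(Z/2050Z)^*| = 800.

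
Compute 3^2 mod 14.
Use repeated squaring. Binary(2) = 10. Walk through the bits of the exponent 2 left-to-right: at each bit after the leading one, square the running value, then multiply by 3 if the bit is 1 (always reducing mod 14):
  bit 1 = 1 (leading): start with 3.
  bit 2 = 0: square 3^2 = 9 (mod 14).
Final value: 3^2 ≡ 9 (mod 14).

Final answer: 9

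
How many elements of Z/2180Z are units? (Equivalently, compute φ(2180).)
Z/2180Z has φ(2180) = 864 units

An element a ∈ Z/2180Z is a unit iff gcd(a, 2180) = 1, so the number of units is φ(2180). φ is multiplicative, with φ(p^e) = p^e − p^(e−1). Factorise 2180 = 2^2 · 5 · 109. Then
  φ(2180) = (2^2 − 2^1) · (5 − 1) · (109 − 1) = 2 · 4 · 108 = 864.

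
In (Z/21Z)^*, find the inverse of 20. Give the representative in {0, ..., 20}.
20^(−1) ≡ 20 (mod 21)

Apply the extended Euclidean algorithm to (21, 20), tracking rows (r, s, t) with s·21 + t·20 = r. Each division r_prev = q·r_cur + r_new produces the new row as (previous row) − q·(current row):
  row A: (21, 1, 0)   [1·21 + 0·20 = 21]
  row B: (20, 0, 1)   [0·21 + 1·20 = 20]
  21 = 1·20 + 1   → row C = row A − 1·row B = (1, 1, −1)   [check: 1·21 − 1·20 = 1]
  20 = 20·1 + 0   → remainder 0, stop. gcd = 1 (last nonzero row C).
The gcd is 1, so 20 is invertible mod 21. The last nonzero row gives 1·21 − 1·20 = 1, so t = −1. So 20^(−1) ≡ −1 ≡ 20 (mod 21). Verify: 20 · 20 = 400 ≡ 1 (mod 21). ✓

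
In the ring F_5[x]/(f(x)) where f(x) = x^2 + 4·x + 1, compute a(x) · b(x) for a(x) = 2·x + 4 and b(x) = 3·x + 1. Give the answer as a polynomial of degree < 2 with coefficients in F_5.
a · b ≡ 3 (mod f(x))

Multiply as integer polynomials: a · b = 6·x^2 + 14·x + 4. Reducing coefficients mod 5: a · b ≡ x^2 + 4·x + 4. Now divide by f(x) = x^2 + 4·x + 1 in F_5[x], eliminating the leading term at each step:
  leading term x^2: subtract (1)·f(x) = x^2 + 4·x + 1, leaving 3 (coefficients mod 5)
The degree is now < 2, so this is the remainder. Hence a · b ≡ 3 in F_5[x]/(f).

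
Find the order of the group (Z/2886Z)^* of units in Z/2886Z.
(Z/2886Z)^* consists of the classes a with gcd(a, 2886) = 1, so its order is φ(2886). φ is multiplicative, with φ(p^e) = p^e − p^(e−1). Factorise 2886 = 2 · 3 · 13 · 37. Then
  φ(2886) = (2 − 1) · (3 − 1) · (13 − 1) · (37 − 1) = 1 · 2 · 12 · 36 = 864.
Thus |(Z/2886Z)^*| = 864.

Final answer: |(Z/2886Z)^*| = 864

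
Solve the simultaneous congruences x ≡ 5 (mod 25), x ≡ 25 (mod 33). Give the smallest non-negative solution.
x ≡ 355 (mod 825); the representative in [0, 825) is 355

The moduli 25, 33 are pairwise coprime, so by the CRT there is a unique solution mod 25·33 = 825.
Solve by successive substitution. Start with x ≡ 5 (mod 25).
  Combine with x ≡ 25 (mod 33): write x = 5 + 25·t and require 5 + 25·t ≡ 25 (mod 33), i.e. 25·t ≡ 25 − 5 ≡ 20 (mod 33). Since 25^(−1) ≡ 4 (mod 33), t ≡ 4·20 ≡ 14 (mod 33). So x ≡ 5 + 25·14 = 355 (mod 825).
Unique solution in [0, 825): x = 355.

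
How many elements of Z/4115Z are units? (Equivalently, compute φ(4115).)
An element a ∈ Z/4115Z is a unit iff gcd(a, 4115) = 1, so the number of units is φ(4115). φ is multiplicative, with φ(p^e) = p^e − p^(e−1). Factorise 4115 = 5 · 823. Then
  φ(4115) = (5 − 1) · (823 − 1) = 4 · 822 = 3288.

Final answer: Z/4115Z has φ(4115) = 3288 units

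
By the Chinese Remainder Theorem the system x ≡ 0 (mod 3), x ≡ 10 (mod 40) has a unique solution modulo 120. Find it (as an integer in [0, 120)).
The moduli 3, 40 are pairwise coprime, so by the CRT there is a unique solution mod 3·40 = 120.
Solve by successive substitution. Start with x ≡ 0 (mod 3).
  Combine with x ≡ 10 (mod 40): write x = 3·t and require 3·t ≡ 10 (mod 40). Since 3^(−1) ≡ 27 (mod 40), t ≡ 27·10 ≡ 30 (mod 40). So x ≡ 3·30 = 90 (mod 120).
Unique solution in [0, 120): x = 90.

Final answer: x ≡ 90 (mod 120); the representative in [0, 120) is 90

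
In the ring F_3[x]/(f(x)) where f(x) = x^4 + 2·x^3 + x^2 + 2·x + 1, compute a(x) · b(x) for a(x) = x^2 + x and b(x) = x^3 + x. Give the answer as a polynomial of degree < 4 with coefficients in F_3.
Multiply as integer polynomials: a · b = x^5 + x^4 + x^3 + x^2. Reducing coefficients mod 3: a · b ≡ x^5 + x^4 + x^3 + x^2. Now divide by f(x) = x^4 + 2·x^3 + x^2 + 2·x + 1 in F_3[x], eliminating the leading term at each step:
  leading term x^5: subtract (x)·f(x) = x^5 + 2·x^4 + x^3 + 2·x^2 + x, leaving 2·x^4 + 2·x^2 + 2·x (coefficients mod 3)
  leading term 2·x^4: subtract (2)·f(x) = 2·x^4 + x^3 + 2·x^2 + x + 2, leaving 2·x^3 + x + 1 (coefficients mod 3)
The degree is now < 4, so this is the remainder. Hence a · b ≡ 2·x^3 + x + 1 in F_3[x]/(f).

Final answer: a · b ≡ 2·x^3 + x + 1 (mod f(x))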